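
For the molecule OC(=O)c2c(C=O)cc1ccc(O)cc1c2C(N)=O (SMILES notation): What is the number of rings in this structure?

In SMILES, each pair of matching ring-closure digits denotes one ring-closing bond; the number of such bonds equals the number of independent rings.
Ring-closure bonds here: 2.

2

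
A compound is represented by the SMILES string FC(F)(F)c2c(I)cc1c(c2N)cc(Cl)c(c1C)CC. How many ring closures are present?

2

In SMILES, each pair of matching ring-closure digits denotes one ring-closing bond; the number of such bonds equals the number of independent rings.
Ring-closure bonds here: 2.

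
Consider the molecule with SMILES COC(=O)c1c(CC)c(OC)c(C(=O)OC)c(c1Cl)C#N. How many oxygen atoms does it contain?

Scan the SMILES for O atoms (remember two-letter symbols like Cl and Br are single atoms).
Oxygen count: 5.

5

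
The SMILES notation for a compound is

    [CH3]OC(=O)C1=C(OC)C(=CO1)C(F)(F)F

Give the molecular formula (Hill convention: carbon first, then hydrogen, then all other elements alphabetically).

Walk through each heavy atom and fill implicit hydrogens from standard valence (C 4, N 3, O 2, S 2, halogen 1):
  atom 1: C with explicit H count 3
  atom 2: O, bond orders sum to 2 (valence 2) → 0 H
  atom 3: C, bond orders sum to 4 (valence 4) → 0 H
  atom 4: O, bond orders sum to 2 (valence 2) → 0 H
  atom 5: C, bond orders sum to 4 (valence 4) → 0 H
  atom 6: C, bond orders sum to 4 (valence 4) → 0 H
  atom 7: O, bond orders sum to 2 (valence 2) → 0 H
  atom 8: C, bond orders sum to 1 (valence 4) → 3 H
  atom 9: C, bond orders sum to 4 (valence 4) → 0 H
  atom 10: C, bond orders sum to 3 (valence 4) → 1 H
  atom 11: O, bond orders sum to 2 (valence 2) → 0 H
  atom 12: C, bond orders sum to 4 (valence 4) → 0 H
  atom 13: F (halogen, monovalent) → 0 H
  atom 14: F (halogen, monovalent) → 0 H
  atom 15: F (halogen, monovalent) → 0 H
Totals → C:8, H:7, F:3, O:4.
In Hill order: C8H7F3O4.

C8H7F3O4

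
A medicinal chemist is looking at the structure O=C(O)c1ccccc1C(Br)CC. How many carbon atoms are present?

10

Count every carbon token in the SMILES (each C, including those in ring-closure positions and inside branches).
Carbon count: 10.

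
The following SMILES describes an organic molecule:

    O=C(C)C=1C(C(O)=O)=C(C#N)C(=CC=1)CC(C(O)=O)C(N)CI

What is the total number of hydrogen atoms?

Walk through each heavy atom and fill implicit hydrogens from standard valence (C 4, N 3, O 2, S 2, halogen 1):
  atom 1: O, bond orders sum to 2 (valence 2) → 0 H
  atom 2: C, bond orders sum to 4 (valence 4) → 0 H
  atom 3: C, bond orders sum to 1 (valence 4) → 3 H
  atom 4: C, bond orders sum to 4 (valence 4) → 0 H
  atom 5: C, bond orders sum to 4 (valence 4) → 0 H
  atom 6: C, bond orders sum to 4 (valence 4) → 0 H
  atom 7: O, bond orders sum to 1 (valence 2) → 1 H
  atom 8: O, bond orders sum to 2 (valence 2) → 0 H
  atom 9: C, bond orders sum to 4 (valence 4) → 0 H
  atom 10: C, bond orders sum to 4 (valence 4) → 0 H
  atom 11: N, bond orders sum to 3 (valence 3) → 0 H
  atom 12: C, bond orders sum to 4 (valence 4) → 0 H
  atom 13: C, bond orders sum to 3 (valence 4) → 1 H
  atom 14: C, bond orders sum to 3 (valence 4) → 1 H
  atom 15: C, bond orders sum to 2 (valence 4) → 2 H
  atom 16: C, bond orders sum to 3 (valence 4) → 1 H
  atom 17: C, bond orders sum to 4 (valence 4) → 0 H
  atom 18: O, bond orders sum to 1 (valence 2) → 1 H
  atom 19: O, bond orders sum to 2 (valence 2) → 0 H
  atom 20: C, bond orders sum to 3 (valence 4) → 1 H
  atom 21: N, bond orders sum to 1 (valence 3) → 2 H
  atom 22: C, bond orders sum to 2 (valence 4) → 2 H
  atom 23: I (halogen, monovalent) → 0 H
Total hydrogens: 15.

15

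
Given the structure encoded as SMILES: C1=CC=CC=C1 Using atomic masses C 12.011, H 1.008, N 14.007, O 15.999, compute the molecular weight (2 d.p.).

First, the molecular formula is C6H6 (counting implicit H from valence).
  C: 6 × 12.011 = 72.066
  H: 6 × 1.008 = 6.048
Sum: 6×12.011 + 6×1.008 = 78.114 → 78.11 g/mol.

78.11 g/mol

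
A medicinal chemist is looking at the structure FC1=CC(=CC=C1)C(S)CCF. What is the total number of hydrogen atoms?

10

Walk through each heavy atom and fill implicit hydrogens from standard valence (C 4, N 3, O 2, S 2, halogen 1):
  atom 1: F (halogen, monovalent) → 0 H
  atom 2: C, bond orders sum to 4 (valence 4) → 0 H
  atom 3: C, bond orders sum to 3 (valence 4) → 1 H
  atom 4: C, bond orders sum to 4 (valence 4) → 0 H
  atom 5: C, bond orders sum to 3 (valence 4) → 1 H
  atom 6: C, bond orders sum to 3 (valence 4) → 1 H
  atom 7: C, bond orders sum to 3 (valence 4) → 1 H
  atom 8: C, bond orders sum to 3 (valence 4) → 1 H
  atom 9: S, bond orders sum to 1 (valence 2) → 1 H
  atom 10: C, bond orders sum to 2 (valence 4) → 2 H
  atom 11: C, bond orders sum to 2 (valence 4) → 2 H
  atom 12: F (halogen, monovalent) → 0 H
Total hydrogens: 10.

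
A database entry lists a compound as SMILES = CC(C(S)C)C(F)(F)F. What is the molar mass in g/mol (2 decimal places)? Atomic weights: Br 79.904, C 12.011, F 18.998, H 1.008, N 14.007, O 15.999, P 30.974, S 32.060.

First, the molecular formula is C5H9F3S (counting implicit H from valence).
  C: 5 × 12.011 = 60.055
  F: 3 × 18.998 = 56.994
  H: 9 × 1.008 = 9.072
  S: 1 × 32.060 = 32.060
Sum: 5×12.011 + 3×18.998 + 9×1.008 + 1×32.060 = 158.181 → 158.18 g/mol.

158.18 g/mol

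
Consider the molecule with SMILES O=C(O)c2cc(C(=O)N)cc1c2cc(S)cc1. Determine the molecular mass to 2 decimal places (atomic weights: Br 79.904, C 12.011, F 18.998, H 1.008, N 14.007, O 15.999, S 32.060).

247.27 g/mol

First, the molecular formula is C12H9NO3S (counting implicit H from valence).
  C: 12 × 12.011 = 144.132
  H: 9 × 1.008 = 9.072
  N: 1 × 14.007 = 14.007
  O: 3 × 15.999 = 47.997
  S: 1 × 32.060 = 32.060
Sum: 12×12.011 + 9×1.008 + 1×14.007 + 3×15.999 + 1×32.060 = 247.268 → 247.27 g/mol.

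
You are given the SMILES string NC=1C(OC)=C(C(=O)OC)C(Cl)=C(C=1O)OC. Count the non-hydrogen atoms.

Every atom symbol written in the SMILES (organic subset) is one heavy atom; implicit H are not written.
Heavy atoms by element → C:10, Cl:1, N:1, O:5.
Total: 17.

17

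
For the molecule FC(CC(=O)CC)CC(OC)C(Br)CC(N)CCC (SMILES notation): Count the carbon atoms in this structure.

Count every carbon token in the SMILES (each C, including those in ring-closure positions and inside branches).
Carbon count: 14.

14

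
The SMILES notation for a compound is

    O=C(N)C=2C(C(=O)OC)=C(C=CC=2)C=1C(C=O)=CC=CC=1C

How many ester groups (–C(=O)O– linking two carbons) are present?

The ester motif appears at heavy-atom position 6 in the SMILES.
Other groups present: 1 aldehyde, 1 amide.
Ester count: 1.

1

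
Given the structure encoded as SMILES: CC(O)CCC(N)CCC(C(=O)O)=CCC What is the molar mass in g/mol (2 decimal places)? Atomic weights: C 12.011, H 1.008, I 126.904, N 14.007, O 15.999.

First, the molecular formula is C12H23NO3 (counting implicit H from valence).
  C: 12 × 12.011 = 144.132
  H: 23 × 1.008 = 23.184
  N: 1 × 14.007 = 14.007
  O: 3 × 15.999 = 47.997
Sum: 12×12.011 + 23×1.008 + 1×14.007 + 3×15.999 = 229.320 → 229.32 g/mol.

229.32 g/mol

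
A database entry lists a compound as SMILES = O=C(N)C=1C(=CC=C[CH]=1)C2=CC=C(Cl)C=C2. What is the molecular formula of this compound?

Walk through each heavy atom and fill implicit hydrogens from standard valence (C 4, N 3, O 2, S 2, halogen 1):
  atom 1: O, bond orders sum to 2 (valence 2) → 0 H
  atom 2: C, bond orders sum to 4 (valence 4) → 0 H
  atom 3: N, bond orders sum to 1 (valence 3) → 2 H
  atom 4: C, bond orders sum to 4 (valence 4) → 0 H
  atom 5: C, bond orders sum to 4 (valence 4) → 0 H
  atom 6: C, bond orders sum to 3 (valence 4) → 1 H
  atom 7: C, bond orders sum to 3 (valence 4) → 1 H
  atom 8: C, bond orders sum to 3 (valence 4) → 1 H
  atom 9: C with explicit H count 1
  atom 10: C, bond orders sum to 4 (valence 4) → 0 H
  atom 11: C, bond orders sum to 3 (valence 4) → 1 H
  atom 12: C, bond orders sum to 3 (valence 4) → 1 H
  atom 13: C, bond orders sum to 4 (valence 4) → 0 H
  atom 14: Cl (halogen, monovalent) → 0 H
  atom 15: C, bond orders sum to 3 (valence 4) → 1 H
  atom 16: C, bond orders sum to 3 (valence 4) → 1 H
Totals → C:13, H:10, Cl:1, N:1, O:1.
In Hill order: C13H10ClNO.

C13H10ClNO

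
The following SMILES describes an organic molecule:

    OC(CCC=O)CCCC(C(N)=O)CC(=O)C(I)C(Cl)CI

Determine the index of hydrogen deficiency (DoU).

3

Molecular formula: C14H22ClI2NO4.
DoU = (2C + 2 + N − H − X) / 2, where X is the halogen count and O/S are ignored.
    = (2·14 + 2 + 1 − 22 − 3) / 2 = 6 / 2 = 3.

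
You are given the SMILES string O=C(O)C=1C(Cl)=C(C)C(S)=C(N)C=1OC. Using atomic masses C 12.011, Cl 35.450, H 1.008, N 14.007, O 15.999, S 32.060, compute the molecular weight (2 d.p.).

First, the molecular formula is C9H10ClNO3S (counting implicit H from valence).
  C: 9 × 12.011 = 108.099
  Cl: 1 × 35.450 = 35.450
  H: 10 × 1.008 = 10.080
  N: 1 × 14.007 = 14.007
  O: 3 × 15.999 = 47.997
  S: 1 × 32.060 = 32.060
Sum: 9×12.011 + 1×35.450 + 10×1.008 + 1×14.007 + 3×15.999 + 1×32.060 = 247.693 → 247.69 g/mol.

247.69 g/mol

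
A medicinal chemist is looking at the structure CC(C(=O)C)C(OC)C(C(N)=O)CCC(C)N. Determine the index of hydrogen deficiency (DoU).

2

Molecular formula: C12H24N2O3.
DoU = (2C + 2 + N − H − X) / 2, where X is the halogen count and O/S are ignored.
    = (2·12 + 2 + 2 − 24 − 0) / 2 = 4 / 2 = 2.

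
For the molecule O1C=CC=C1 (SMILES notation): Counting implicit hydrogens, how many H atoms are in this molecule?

Walk through each heavy atom and fill implicit hydrogens from standard valence (C 4, N 3, O 2, S 2, halogen 1):
  atom 1: O, bond orders sum to 2 (valence 2) → 0 H
  atom 2: C, bond orders sum to 3 (valence 4) → 1 H
  atom 3: C, bond orders sum to 3 (valence 4) → 1 H
  atom 4: C, bond orders sum to 3 (valence 4) → 1 H
  atom 5: C, bond orders sum to 3 (valence 4) → 1 H
Total hydrogens: 4.

4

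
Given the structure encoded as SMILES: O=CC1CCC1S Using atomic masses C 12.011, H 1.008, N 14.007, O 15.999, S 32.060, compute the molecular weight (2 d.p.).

First, the molecular formula is C5H8OS (counting implicit H from valence).
  C: 5 × 12.011 = 60.055
  H: 8 × 1.008 = 8.064
  O: 1 × 15.999 = 15.999
  S: 1 × 32.060 = 32.060
Sum: 5×12.011 + 8×1.008 + 1×15.999 + 1×32.060 = 116.178 → 116.18 g/mol.

116.18 g/mol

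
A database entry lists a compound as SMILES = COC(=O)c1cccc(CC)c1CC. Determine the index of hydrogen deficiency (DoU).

Molecular formula: C12H16O2.
DoU = (2C + 2 + N − H − X) / 2, where X is the halogen count and O/S are ignored.
    = (2·12 + 2 + 0 − 16 − 0) / 2 = 10 / 2 = 5.

5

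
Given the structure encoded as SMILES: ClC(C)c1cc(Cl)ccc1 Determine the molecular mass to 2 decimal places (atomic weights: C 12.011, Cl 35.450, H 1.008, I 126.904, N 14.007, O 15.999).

175.05 g/mol

First, the molecular formula is C8H8Cl2 (counting implicit H from valence).
  C: 8 × 12.011 = 96.088
  Cl: 2 × 35.450 = 70.900
  H: 8 × 1.008 = 8.064
Sum: 8×12.011 + 2×35.450 + 8×1.008 = 175.052 → 175.05 g/mol.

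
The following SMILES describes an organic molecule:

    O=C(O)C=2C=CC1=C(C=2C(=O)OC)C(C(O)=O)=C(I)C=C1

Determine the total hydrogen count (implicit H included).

Walk through each heavy atom and fill implicit hydrogens from standard valence (C 4, N 3, O 2, S 2, halogen 1):
  atom 1: O, bond orders sum to 2 (valence 2) → 0 H
  atom 2: C, bond orders sum to 4 (valence 4) → 0 H
  atom 3: O, bond orders sum to 1 (valence 2) → 1 H
  atom 4: C, bond orders sum to 4 (valence 4) → 0 H
  atom 5: C, bond orders sum to 3 (valence 4) → 1 H
  atom 6: C, bond orders sum to 3 (valence 4) → 1 H
  atom 7: C, bond orders sum to 4 (valence 4) → 0 H
  atom 8: C, bond orders sum to 4 (valence 4) → 0 H
  atom 9: C, bond orders sum to 4 (valence 4) → 0 H
  atom 10: C, bond orders sum to 4 (valence 4) → 0 H
  atom 11: O, bond orders sum to 2 (valence 2) → 0 H
  atom 12: O, bond orders sum to 2 (valence 2) → 0 H
  atom 13: C, bond orders sum to 1 (valence 4) → 3 H
  atom 14: C, bond orders sum to 4 (valence 4) → 0 H
  atom 15: C, bond orders sum to 4 (valence 4) → 0 H
  atom 16: O, bond orders sum to 1 (valence 2) → 1 H
  atom 17: O, bond orders sum to 2 (valence 2) → 0 H
  atom 18: C, bond orders sum to 4 (valence 4) → 0 H
  atom 19: I (halogen, monovalent) → 0 H
  atom 20: C, bond orders sum to 3 (valence 4) → 1 H
  atom 21: C, bond orders sum to 3 (valence 4) → 1 H
Total hydrogens: 9.

9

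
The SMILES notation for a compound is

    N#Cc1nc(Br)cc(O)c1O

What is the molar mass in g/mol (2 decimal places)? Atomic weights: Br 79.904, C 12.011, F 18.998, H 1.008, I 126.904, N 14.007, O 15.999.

First, the molecular formula is C6H3BrN2O2 (counting implicit H from valence).
  Br: 1 × 79.904 = 79.904
  C: 6 × 12.011 = 72.066
  H: 3 × 1.008 = 3.024
  N: 2 × 14.007 = 28.014
  O: 2 × 15.999 = 31.998
Sum: 1×79.904 + 6×12.011 + 3×1.008 + 2×14.007 + 2×15.999 = 215.006 → 215.01 g/mol.

215.01 g/mol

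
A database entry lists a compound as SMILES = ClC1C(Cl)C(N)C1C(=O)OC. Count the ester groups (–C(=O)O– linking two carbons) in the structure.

1

The ester motif appears at heavy-atom position 8 in the SMILES.
Other groups present: 1 primary amine.
Ester count: 1.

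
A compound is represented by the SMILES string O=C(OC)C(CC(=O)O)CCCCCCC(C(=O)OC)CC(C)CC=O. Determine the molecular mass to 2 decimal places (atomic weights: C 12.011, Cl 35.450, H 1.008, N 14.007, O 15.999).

372.46 g/mol

First, the molecular formula is C19H32O7 (counting implicit H from valence).
  C: 19 × 12.011 = 228.209
  H: 32 × 1.008 = 32.256
  O: 7 × 15.999 = 111.993
Sum: 19×12.011 + 32×1.008 + 7×15.999 = 372.458 → 372.46 g/mol.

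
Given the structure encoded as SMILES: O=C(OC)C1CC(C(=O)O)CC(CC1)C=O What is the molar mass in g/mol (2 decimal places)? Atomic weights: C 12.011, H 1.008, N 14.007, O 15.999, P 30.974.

228.24 g/mol

First, the molecular formula is C11H16O5 (counting implicit H from valence).
  C: 11 × 12.011 = 132.121
  H: 16 × 1.008 = 16.128
  O: 5 × 15.999 = 79.995
Sum: 11×12.011 + 16×1.008 + 5×15.999 = 228.244 → 228.24 g/mol.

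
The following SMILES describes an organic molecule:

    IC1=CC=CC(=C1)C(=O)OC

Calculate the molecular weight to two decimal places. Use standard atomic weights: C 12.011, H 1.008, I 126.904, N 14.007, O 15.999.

262.05 g/mol

First, the molecular formula is C8H7IO2 (counting implicit H from valence).
  C: 8 × 12.011 = 96.088
  H: 7 × 1.008 = 7.056
  I: 1 × 126.904 = 126.904
  O: 2 × 15.999 = 31.998
Sum: 8×12.011 + 7×1.008 + 1×126.904 + 2×15.999 = 262.046 → 262.05 g/mol.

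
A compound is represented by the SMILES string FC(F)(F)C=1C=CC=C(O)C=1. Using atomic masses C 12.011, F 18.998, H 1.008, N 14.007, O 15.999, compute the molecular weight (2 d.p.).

162.11 g/mol

First, the molecular formula is C7H5F3O (counting implicit H from valence).
  C: 7 × 12.011 = 84.077
  F: 3 × 18.998 = 56.994
  H: 5 × 1.008 = 5.040
  O: 1 × 15.999 = 15.999
Sum: 7×12.011 + 3×18.998 + 5×1.008 + 1×15.999 = 162.110 → 162.11 g/mol.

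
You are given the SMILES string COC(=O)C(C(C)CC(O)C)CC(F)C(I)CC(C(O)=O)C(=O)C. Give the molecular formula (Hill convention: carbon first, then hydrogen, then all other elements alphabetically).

C16H26FIO6

Walk through each heavy atom and fill implicit hydrogens from standard valence (C 4, N 3, O 2, S 2, halogen 1):
  atom 1: C, bond orders sum to 1 (valence 4) → 3 H
  atom 2: O, bond orders sum to 2 (valence 2) → 0 H
  atom 3: C, bond orders sum to 4 (valence 4) → 0 H
  atom 4: O, bond orders sum to 2 (valence 2) → 0 H
  atom 5: C, bond orders sum to 3 (valence 4) → 1 H
  atom 6: C, bond orders sum to 3 (valence 4) → 1 H
  atom 7: C, bond orders sum to 1 (valence 4) → 3 H
  atom 8: C, bond orders sum to 2 (valence 4) → 2 H
  atom 9: C, bond orders sum to 3 (valence 4) → 1 H
  atom 10: O, bond orders sum to 1 (valence 2) → 1 H
  atom 11: C, bond orders sum to 1 (valence 4) → 3 H
  atom 12: C, bond orders sum to 2 (valence 4) → 2 H
  atom 13: C, bond orders sum to 3 (valence 4) → 1 H
  atom 14: F (halogen, monovalent) → 0 H
  atom 15: C, bond orders sum to 3 (valence 4) → 1 H
  atom 16: I (halogen, monovalent) → 0 H
  atom 17: C, bond orders sum to 2 (valence 4) → 2 H
  atom 18: C, bond orders sum to 3 (valence 4) → 1 H
  atom 19: C, bond orders sum to 4 (valence 4) → 0 H
  atom 20: O, bond orders sum to 1 (valence 2) → 1 H
  atom 21: O, bond orders sum to 2 (valence 2) → 0 H
  atom 22: C, bond orders sum to 4 (valence 4) → 0 H
  atom 23: O, bond orders sum to 2 (valence 2) → 0 H
  atom 24: C, bond orders sum to 1 (valence 4) → 3 H
Totals → C:16, H:26, F:1, I:1, O:6.
In Hill order: C16H26FIO6.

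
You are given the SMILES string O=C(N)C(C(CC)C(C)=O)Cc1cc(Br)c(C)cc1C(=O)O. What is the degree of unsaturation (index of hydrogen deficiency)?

7

Molecular formula: C16H20BrNO4.
DoU = (2C + 2 + N − H − X) / 2, where X is the halogen count and O/S are ignored.
    = (2·16 + 2 + 1 − 20 − 1) / 2 = 14 / 2 = 7.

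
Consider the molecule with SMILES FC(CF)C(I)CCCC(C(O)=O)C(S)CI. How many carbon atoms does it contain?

Count every carbon token in the SMILES (each C, including those in ring-closure positions and inside branches).
Carbon count: 10.

10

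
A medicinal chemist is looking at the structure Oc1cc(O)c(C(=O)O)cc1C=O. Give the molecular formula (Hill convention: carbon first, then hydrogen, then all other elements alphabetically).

C8H6O5

Walk through each heavy atom and fill implicit hydrogens from standard valence (C 4, N 3, O 2, S 2, halogen 1); for lowercase aromatic atoms, an aromatic c carries 1 H when it has two neighbours and 0 H with three, and aromatic n carries 0 H:
  atom 1: O, bond orders sum to 1 (valence 2) → 1 H
  atom 2: aromatic c, 3 neighbours → 0 H
  atom 3: aromatic c, 2 neighbours → 1 H
  atom 4: aromatic c, 3 neighbours → 0 H
  atom 5: O, bond orders sum to 1 (valence 2) → 1 H
  atom 6: aromatic c, 3 neighbours → 0 H
  atom 7: C, bond orders sum to 4 (valence 4) → 0 H
  atom 8: O, bond orders sum to 2 (valence 2) → 0 H
  atom 9: O, bond orders sum to 1 (valence 2) → 1 H
  atom 10: aromatic c, 2 neighbours → 1 H
  atom 11: aromatic c, 3 neighbours → 0 H
  atom 12: C, bond orders sum to 3 (valence 4) → 1 H
  atom 13: O, bond orders sum to 2 (valence 2) → 0 H
Totals → C:8, H:6, O:5.
In Hill order: C8H6O5.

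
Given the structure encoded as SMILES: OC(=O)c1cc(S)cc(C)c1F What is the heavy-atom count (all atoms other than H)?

Every atom symbol written in the SMILES (organic subset) is one heavy atom; implicit H are not written.
Heavy atoms by element → C:8, F:1, O:2, S:1.
Total: 12.

12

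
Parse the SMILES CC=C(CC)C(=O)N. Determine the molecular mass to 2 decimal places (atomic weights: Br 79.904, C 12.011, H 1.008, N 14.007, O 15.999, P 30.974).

113.16 g/mol

First, the molecular formula is C6H11NO (counting implicit H from valence).
  C: 6 × 12.011 = 72.066
  H: 11 × 1.008 = 11.088
  N: 1 × 14.007 = 14.007
  O: 1 × 15.999 = 15.999
Sum: 6×12.011 + 11×1.008 + 1×14.007 + 1×15.999 = 113.160 → 113.16 g/mol.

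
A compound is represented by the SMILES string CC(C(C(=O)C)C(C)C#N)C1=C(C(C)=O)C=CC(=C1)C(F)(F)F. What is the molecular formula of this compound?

Walk through each heavy atom and fill implicit hydrogens from standard valence (C 4, N 3, O 2, S 2, halogen 1):
  atom 1: C, bond orders sum to 1 (valence 4) → 3 H
  atom 2: C, bond orders sum to 3 (valence 4) → 1 H
  atom 3: C, bond orders sum to 3 (valence 4) → 1 H
  atom 4: C, bond orders sum to 4 (valence 4) → 0 H
  atom 5: O, bond orders sum to 2 (valence 2) → 0 H
  atom 6: C, bond orders sum to 1 (valence 4) → 3 H
  atom 7: C, bond orders sum to 3 (valence 4) → 1 H
  atom 8: C, bond orders sum to 1 (valence 4) → 3 H
  atom 9: C, bond orders sum to 4 (valence 4) → 0 H
  atom 10: N, bond orders sum to 3 (valence 3) → 0 H
  atom 11: C, bond orders sum to 4 (valence 4) → 0 H
  atom 12: C, bond orders sum to 4 (valence 4) → 0 H
  atom 13: C, bond orders sum to 4 (valence 4) → 0 H
  atom 14: C, bond orders sum to 1 (valence 4) → 3 H
  atom 15: O, bond orders sum to 2 (valence 2) → 0 H
  atom 16: C, bond orders sum to 3 (valence 4) → 1 H
  atom 17: C, bond orders sum to 3 (valence 4) → 1 H
  atom 18: C, bond orders sum to 4 (valence 4) → 0 H
  atom 19: C, bond orders sum to 3 (valence 4) → 1 H
  atom 20: C, bond orders sum to 4 (valence 4) → 0 H
  atom 21: F (halogen, monovalent) → 0 H
  atom 22: F (halogen, monovalent) → 0 H
  atom 23: F (halogen, monovalent) → 0 H
Totals → C:17, H:18, F:3, N:1, O:2.

C17H18F3NO2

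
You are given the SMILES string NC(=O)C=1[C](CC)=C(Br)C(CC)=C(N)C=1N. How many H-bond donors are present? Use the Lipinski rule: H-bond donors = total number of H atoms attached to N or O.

6

Donors: find every N or O and count the H atoms it carries.
  atom 1 (N): bond orders sum to 1 → 2 H
  atom 3 (O): bond orders sum to 2 → 0 H
  atom 14 (N): bond orders sum to 1 → 2 H
  atom 16 (N): bond orders sum to 1 → 2 H
Lipinski HBD = 6.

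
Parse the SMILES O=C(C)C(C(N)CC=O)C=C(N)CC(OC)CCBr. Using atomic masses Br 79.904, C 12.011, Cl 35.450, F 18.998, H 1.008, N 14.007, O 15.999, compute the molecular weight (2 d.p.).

335.24 g/mol

First, the molecular formula is C13H23BrN2O3 (counting implicit H from valence).
  Br: 1 × 79.904 = 79.904
  C: 13 × 12.011 = 156.143
  H: 23 × 1.008 = 23.184
  N: 2 × 14.007 = 28.014
  O: 3 × 15.999 = 47.997
Sum: 1×79.904 + 13×12.011 + 23×1.008 + 2×14.007 + 3×15.999 = 335.242 → 335.24 g/mol.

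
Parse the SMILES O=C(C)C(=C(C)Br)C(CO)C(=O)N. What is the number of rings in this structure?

In SMILES, each pair of matching ring-closure digits denotes one ring-closing bond; the number of such bonds equals the number of independent rings.
Ring-closure bonds here: 0.

0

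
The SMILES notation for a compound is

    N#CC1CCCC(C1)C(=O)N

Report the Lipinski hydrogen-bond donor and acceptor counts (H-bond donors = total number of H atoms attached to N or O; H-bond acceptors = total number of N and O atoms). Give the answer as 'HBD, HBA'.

2, 3

Donors: find every N or O and count the H atoms it carries.
  atom 1 (N): bond orders sum to 3 → 0 H
  atom 10 (O): bond orders sum to 2 → 0 H
  atom 11 (N): bond orders sum to 1 → 2 H
Lipinski HBD = 2.
Acceptors: N atoms = 2, O atoms = 1 → HBA = 3.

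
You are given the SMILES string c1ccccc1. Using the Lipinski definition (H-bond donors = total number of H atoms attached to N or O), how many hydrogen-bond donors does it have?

Donors: find every N or O and count the H atoms it carries.
  (no N or O atoms present)
Lipinski HBD = 0.

0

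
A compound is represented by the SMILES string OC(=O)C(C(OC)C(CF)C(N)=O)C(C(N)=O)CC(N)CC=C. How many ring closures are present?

In SMILES, each pair of matching ring-closure digits denotes one ring-closing bond; the number of such bonds equals the number of independent rings.
Ring-closure bonds here: 0.

0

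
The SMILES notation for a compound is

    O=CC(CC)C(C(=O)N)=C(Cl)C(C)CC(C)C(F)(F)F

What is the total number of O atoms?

Scan the SMILES for O atoms (remember two-letter symbols like Cl and Br are single atoms).
Oxygen count: 2.

2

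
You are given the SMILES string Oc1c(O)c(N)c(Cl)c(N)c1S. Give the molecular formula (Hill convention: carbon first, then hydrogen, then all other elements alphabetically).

Walk through each heavy atom and fill implicit hydrogens from standard valence (C 4, N 3, O 2, S 2, halogen 1); for lowercase aromatic atoms, an aromatic c carries 1 H when it has two neighbours and 0 H with three, and aromatic n carries 0 H:
  atom 1: O, bond orders sum to 1 (valence 2) → 1 H
  atom 2: aromatic c, 3 neighbours → 0 H
  atom 3: aromatic c, 3 neighbours → 0 H
  atom 4: O, bond orders sum to 1 (valence 2) → 1 H
  atom 5: aromatic c, 3 neighbours → 0 H
  atom 6: N, bond orders sum to 1 (valence 3) → 2 H
  atom 7: aromatic c, 3 neighbours → 0 H
  atom 8: Cl (halogen, monovalent) → 0 H
  atom 9: aromatic c, 3 neighbours → 0 H
  atom 10: N, bond orders sum to 1 (valence 3) → 2 H
  atom 11: aromatic c, 3 neighbours → 0 H
  atom 12: S, bond orders sum to 1 (valence 2) → 1 H
Totals → C:6, H:7, Cl:1, N:2, O:2, S:1.
In Hill order: C6H7ClN2O2S.

C6H7ClN2O2S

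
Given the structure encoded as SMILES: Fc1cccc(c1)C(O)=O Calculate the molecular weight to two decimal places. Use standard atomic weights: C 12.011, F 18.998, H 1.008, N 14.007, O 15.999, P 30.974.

140.11 g/mol

First, the molecular formula is C7H5FO2 (counting implicit H from valence).
  C: 7 × 12.011 = 84.077
  F: 1 × 18.998 = 18.998
  H: 5 × 1.008 = 5.040
  O: 2 × 15.999 = 31.998
Sum: 7×12.011 + 1×18.998 + 5×1.008 + 2×15.999 = 140.113 → 140.11 g/mol.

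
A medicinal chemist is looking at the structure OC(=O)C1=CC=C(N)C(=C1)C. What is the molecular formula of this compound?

Walk through each heavy atom and fill implicit hydrogens from standard valence (C 4, N 3, O 2, S 2, halogen 1):
  atom 1: O, bond orders sum to 1 (valence 2) → 1 H
  atom 2: C, bond orders sum to 4 (valence 4) → 0 H
  atom 3: O, bond orders sum to 2 (valence 2) → 0 H
  atom 4: C, bond orders sum to 4 (valence 4) → 0 H
  atom 5: C, bond orders sum to 3 (valence 4) → 1 H
  atom 6: C, bond orders sum to 3 (valence 4) → 1 H
  atom 7: C, bond orders sum to 4 (valence 4) → 0 H
  atom 8: N, bond orders sum to 1 (valence 3) → 2 H
  atom 9: C, bond orders sum to 4 (valence 4) → 0 H
  atom 10: C, bond orders sum to 3 (valence 4) → 1 H
  atom 11: C, bond orders sum to 1 (valence 4) → 3 H
Totals → C:8, H:9, N:1, O:2.
In Hill order: C8H9NO2.

C8H9NO2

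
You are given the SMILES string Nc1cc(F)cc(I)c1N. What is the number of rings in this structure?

In SMILES, each pair of matching ring-closure digits denotes one ring-closing bond; the number of such bonds equals the number of independent rings.
Ring-closure bonds here: 1.

1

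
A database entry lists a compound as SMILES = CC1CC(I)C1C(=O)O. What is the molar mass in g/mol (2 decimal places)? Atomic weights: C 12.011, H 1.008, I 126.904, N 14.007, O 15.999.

240.04 g/mol

First, the molecular formula is C6H9IO2 (counting implicit H from valence).
  C: 6 × 12.011 = 72.066
  H: 9 × 1.008 = 9.072
  I: 1 × 126.904 = 126.904
  O: 2 × 15.999 = 31.998
Sum: 6×12.011 + 9×1.008 + 1×126.904 + 2×15.999 = 240.040 → 240.04 g/mol.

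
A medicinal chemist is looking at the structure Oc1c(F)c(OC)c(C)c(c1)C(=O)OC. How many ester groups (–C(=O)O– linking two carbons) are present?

The ester motif appears at heavy-atom position 12 in the SMILES.
Other groups present: 1 ether, 1 hydroxyl.
Ester count: 1.

1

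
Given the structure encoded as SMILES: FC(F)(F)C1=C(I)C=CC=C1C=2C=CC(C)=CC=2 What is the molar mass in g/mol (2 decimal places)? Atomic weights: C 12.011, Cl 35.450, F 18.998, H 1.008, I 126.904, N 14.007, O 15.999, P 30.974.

362.13 g/mol

First, the molecular formula is C14H10F3I (counting implicit H from valence).
  C: 14 × 12.011 = 168.154
  F: 3 × 18.998 = 56.994
  H: 10 × 1.008 = 10.080
  I: 1 × 126.904 = 126.904
Sum: 14×12.011 + 3×18.998 + 10×1.008 + 1×126.904 = 362.132 → 362.13 g/mol.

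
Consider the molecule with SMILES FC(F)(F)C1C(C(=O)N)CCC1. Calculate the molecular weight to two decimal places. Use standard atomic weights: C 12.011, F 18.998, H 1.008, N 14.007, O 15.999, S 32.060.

181.16 g/mol

First, the molecular formula is C7H10F3NO (counting implicit H from valence).
  C: 7 × 12.011 = 84.077
  F: 3 × 18.998 = 56.994
  H: 10 × 1.008 = 10.080
  N: 1 × 14.007 = 14.007
  O: 1 × 15.999 = 15.999
Sum: 7×12.011 + 3×18.998 + 10×1.008 + 1×14.007 + 1×15.999 = 181.157 → 181.16 g/mol.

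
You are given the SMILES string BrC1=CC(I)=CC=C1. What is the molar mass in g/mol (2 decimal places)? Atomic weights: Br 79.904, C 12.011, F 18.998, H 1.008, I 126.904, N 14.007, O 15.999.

282.91 g/mol

First, the molecular formula is C6H4BrI (counting implicit H from valence).
  Br: 1 × 79.904 = 79.904
  C: 6 × 12.011 = 72.066
  H: 4 × 1.008 = 4.032
  I: 1 × 126.904 = 126.904
Sum: 1×79.904 + 6×12.011 + 4×1.008 + 1×126.904 = 282.906 → 282.91 g/mol.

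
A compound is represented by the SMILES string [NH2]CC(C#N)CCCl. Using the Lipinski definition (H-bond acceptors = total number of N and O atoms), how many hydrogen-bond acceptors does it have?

N atoms: 2; O atoms: 0.
Lipinski HBA = 2 + 0 = 2.

2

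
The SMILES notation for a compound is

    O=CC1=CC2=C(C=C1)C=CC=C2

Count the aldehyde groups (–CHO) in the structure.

1

The aldehyde motif appears at heavy-atom position 2 in the SMILES.
Aldehyde count: 1.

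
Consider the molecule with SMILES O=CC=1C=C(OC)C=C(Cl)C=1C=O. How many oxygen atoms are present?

3

Scan the SMILES for O atoms (remember two-letter symbols like Cl and Br are single atoms).
Oxygen count: 3.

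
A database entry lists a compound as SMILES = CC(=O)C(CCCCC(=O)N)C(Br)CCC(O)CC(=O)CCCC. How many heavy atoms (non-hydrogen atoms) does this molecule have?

Every atom symbol written in the SMILES (organic subset) is one heavy atom; implicit H are not written.
Heavy atoms by element → Br:1, C:18, N:1, O:4.
Total: 24.

24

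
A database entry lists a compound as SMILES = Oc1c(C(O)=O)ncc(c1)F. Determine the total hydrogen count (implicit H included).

4

Walk through each heavy atom and fill implicit hydrogens from standard valence (C 4, N 3, O 2, S 2, halogen 1); for lowercase aromatic atoms, an aromatic c carries 1 H when it has two neighbours and 0 H with three, and aromatic n carries 0 H:
  atom 1: O, bond orders sum to 1 (valence 2) → 1 H
  atom 2: aromatic c, 3 neighbours → 0 H
  atom 3: aromatic c, 3 neighbours → 0 H
  atom 4: C, bond orders sum to 4 (valence 4) → 0 H
  atom 5: O, bond orders sum to 1 (valence 2) → 1 H
  atom 6: O, bond orders sum to 2 (valence 2) → 0 H
  atom 7: aromatic n, 2 neighbours → 0 H
  atom 8: aromatic c, 2 neighbours → 1 H
  atom 9: aromatic c, 3 neighbours → 0 H
  atom 10: aromatic c, 2 neighbours → 1 H
  atom 11: F (halogen, monovalent) → 0 H
Total hydrogens: 4.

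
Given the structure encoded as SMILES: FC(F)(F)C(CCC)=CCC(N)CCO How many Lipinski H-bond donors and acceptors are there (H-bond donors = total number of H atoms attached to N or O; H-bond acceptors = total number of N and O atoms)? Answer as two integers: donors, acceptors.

3, 2

Donors: find every N or O and count the H atoms it carries.
  atom 12 (N): bond orders sum to 1 → 2 H
  atom 15 (O): bond orders sum to 1 → 1 H
Lipinski HBD = 3.
Acceptors: N atoms = 1, O atoms = 1 → HBA = 2.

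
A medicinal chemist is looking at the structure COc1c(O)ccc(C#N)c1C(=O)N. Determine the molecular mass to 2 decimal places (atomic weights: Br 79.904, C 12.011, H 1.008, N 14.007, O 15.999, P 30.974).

First, the molecular formula is C9H8N2O3 (counting implicit H from valence).
  C: 9 × 12.011 = 108.099
  H: 8 × 1.008 = 8.064
  N: 2 × 14.007 = 28.014
  O: 3 × 15.999 = 47.997
Sum: 9×12.011 + 8×1.008 + 2×14.007 + 3×15.999 = 192.174 → 192.17 g/mol.

192.17 g/mol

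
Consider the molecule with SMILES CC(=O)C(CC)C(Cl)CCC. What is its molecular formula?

C9H17ClO

Walk through each heavy atom and fill implicit hydrogens from standard valence (C 4, N 3, O 2, S 2, halogen 1):
  atom 1: C, bond orders sum to 1 (valence 4) → 3 H
  atom 2: C, bond orders sum to 4 (valence 4) → 0 H
  atom 3: O, bond orders sum to 2 (valence 2) → 0 H
  atom 4: C, bond orders sum to 3 (valence 4) → 1 H
  atom 5: C, bond orders sum to 2 (valence 4) → 2 H
  atom 6: C, bond orders sum to 1 (valence 4) → 3 H
  atom 7: C, bond orders sum to 3 (valence 4) → 1 H
  atom 8: Cl (halogen, monovalent) → 0 H
  atom 9: C, bond orders sum to 2 (valence 4) → 2 H
  atom 10: C, bond orders sum to 2 (valence 4) → 2 H
  atom 11: C, bond orders sum to 1 (valence 4) → 3 H
Totals → C:9, H:17, Cl:1, O:1.
In Hill order: C9H17ClO.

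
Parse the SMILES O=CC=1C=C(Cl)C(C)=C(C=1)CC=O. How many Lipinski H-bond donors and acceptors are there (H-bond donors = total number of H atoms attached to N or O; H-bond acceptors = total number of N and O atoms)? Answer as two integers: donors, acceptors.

Donors: find every N or O and count the H atoms it carries.
  atom 1 (O): bond orders sum to 2 → 0 H
  atom 13 (O): bond orders sum to 2 → 0 H
Lipinski HBD = 0.
Acceptors: N atoms = 0, O atoms = 2 → HBA = 2.

0, 2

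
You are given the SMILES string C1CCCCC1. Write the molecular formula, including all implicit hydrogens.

C6H12

Walk through each heavy atom and fill implicit hydrogens from standard valence (C 4, N 3, O 2, S 2, halogen 1):
  atom 1: C, bond orders sum to 2 (valence 4) → 2 H
  atom 2: C, bond orders sum to 2 (valence 4) → 2 H
  atom 3: C, bond orders sum to 2 (valence 4) → 2 H
  atom 4: C, bond orders sum to 2 (valence 4) → 2 H
  atom 5: C, bond orders sum to 2 (valence 4) → 2 H
  atom 6: C, bond orders sum to 2 (valence 4) → 2 H
Totals → C:6, H:12.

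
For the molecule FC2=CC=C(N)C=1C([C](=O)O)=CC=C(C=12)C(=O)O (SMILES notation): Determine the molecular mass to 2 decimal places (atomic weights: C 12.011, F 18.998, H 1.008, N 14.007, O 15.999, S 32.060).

249.20 g/mol

First, the molecular formula is C12H8FNO4 (counting implicit H from valence).
  C: 12 × 12.011 = 144.132
  F: 1 × 18.998 = 18.998
  H: 8 × 1.008 = 8.064
  N: 1 × 14.007 = 14.007
  O: 4 × 15.999 = 63.996
Sum: 12×12.011 + 1×18.998 + 8×1.008 + 1×14.007 + 4×15.999 = 249.197 → 249.20 g/mol.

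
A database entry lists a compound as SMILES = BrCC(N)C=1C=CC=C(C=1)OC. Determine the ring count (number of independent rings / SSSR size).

1

In SMILES, each pair of matching ring-closure digits denotes one ring-closing bond; the number of such bonds equals the number of independent rings.
Ring-closure bonds here: 1.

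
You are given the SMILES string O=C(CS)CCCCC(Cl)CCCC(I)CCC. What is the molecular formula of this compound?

C14H26ClIOS

Walk through each heavy atom and fill implicit hydrogens from standard valence (C 4, N 3, O 2, S 2, halogen 1):
  atom 1: O, bond orders sum to 2 (valence 2) → 0 H
  atom 2: C, bond orders sum to 4 (valence 4) → 0 H
  atom 3: C, bond orders sum to 2 (valence 4) → 2 H
  atom 4: S, bond orders sum to 1 (valence 2) → 1 H
  atom 5: C, bond orders sum to 2 (valence 4) → 2 H
  atom 6: C, bond orders sum to 2 (valence 4) → 2 H
  atom 7: C, bond orders sum to 2 (valence 4) → 2 H
  atom 8: C, bond orders sum to 2 (valence 4) → 2 H
  atom 9: C, bond orders sum to 3 (valence 4) → 1 H
  atom 10: Cl (halogen, monovalent) → 0 H
  atom 11: C, bond orders sum to 2 (valence 4) → 2 H
  atom 12: C, bond orders sum to 2 (valence 4) → 2 H
  atom 13: C, bond orders sum to 2 (valence 4) → 2 H
  atom 14: C, bond orders sum to 3 (valence 4) → 1 H
  atom 15: I (halogen, monovalent) → 0 H
  atom 16: C, bond orders sum to 2 (valence 4) → 2 H
  atom 17: C, bond orders sum to 2 (valence 4) → 2 H
  atom 18: C, bond orders sum to 1 (valence 4) → 3 H
Totals → C:14, H:26, Cl:1, I:1, O:1, S:1.
In Hill order: C14H26ClIOS.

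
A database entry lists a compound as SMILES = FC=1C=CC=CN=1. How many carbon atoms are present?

Count every carbon token in the SMILES (each C, including those in ring-closure positions and inside branches).
Carbon count: 5.

5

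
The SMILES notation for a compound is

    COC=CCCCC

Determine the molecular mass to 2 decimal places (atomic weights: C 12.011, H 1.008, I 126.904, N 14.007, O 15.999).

First, the molecular formula is C7H14O (counting implicit H from valence).
  C: 7 × 12.011 = 84.077
  H: 14 × 1.008 = 14.112
  O: 1 × 15.999 = 15.999
Sum: 7×12.011 + 14×1.008 + 1×15.999 = 114.188 → 114.19 g/mol.

114.19 g/mol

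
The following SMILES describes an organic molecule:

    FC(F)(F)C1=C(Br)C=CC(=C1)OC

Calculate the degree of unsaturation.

4

Molecular formula: C8H6BrF3O.
DoU = (2C + 2 + N − H − X) / 2, where X is the halogen count and O/S are ignored.
    = (2·8 + 2 + 0 − 6 − 4) / 2 = 8 / 2 = 4.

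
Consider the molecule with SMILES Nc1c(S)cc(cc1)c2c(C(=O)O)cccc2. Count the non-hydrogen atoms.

17

Every atom symbol written in the SMILES (organic subset) is one heavy atom; implicit H are not written.
Heavy atoms by element → C:13, N:1, O:2, S:1.
Total: 17.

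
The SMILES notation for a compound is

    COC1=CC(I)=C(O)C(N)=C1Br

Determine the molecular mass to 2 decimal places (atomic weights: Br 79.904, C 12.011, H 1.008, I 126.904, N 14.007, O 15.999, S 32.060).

First, the molecular formula is C7H7BrINO2 (counting implicit H from valence).
  Br: 1 × 79.904 = 79.904
  C: 7 × 12.011 = 84.077
  H: 7 × 1.008 = 7.056
  I: 1 × 126.904 = 126.904
  N: 1 × 14.007 = 14.007
  O: 2 × 15.999 = 31.998
Sum: 1×79.904 + 7×12.011 + 7×1.008 + 1×126.904 + 1×14.007 + 2×15.999 = 343.946 → 343.95 g/mol.

343.95 g/mol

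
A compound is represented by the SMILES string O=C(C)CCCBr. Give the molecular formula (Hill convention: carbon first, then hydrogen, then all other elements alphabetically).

C5H9BrO

Walk through each heavy atom and fill implicit hydrogens from standard valence (C 4, N 3, O 2, S 2, halogen 1):
  atom 1: O, bond orders sum to 2 (valence 2) → 0 H
  atom 2: C, bond orders sum to 4 (valence 4) → 0 H
  atom 3: C, bond orders sum to 1 (valence 4) → 3 H
  atom 4: C, bond orders sum to 2 (valence 4) → 2 H
  atom 5: C, bond orders sum to 2 (valence 4) → 2 H
  atom 6: C, bond orders sum to 2 (valence 4) → 2 H
  atom 7: Br (halogen, monovalent) → 0 H
Totals → C:5, H:9, Br:1, O:1.
In Hill order: C5H9BrO.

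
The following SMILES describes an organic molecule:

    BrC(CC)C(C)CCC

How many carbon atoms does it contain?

Count every carbon token in the SMILES (each C, including those in ring-closure positions and inside branches).
Carbon count: 8.

8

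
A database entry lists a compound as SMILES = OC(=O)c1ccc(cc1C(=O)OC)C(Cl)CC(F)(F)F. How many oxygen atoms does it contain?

Scan the SMILES for O atoms (remember two-letter symbols like Cl and Br are single atoms).
Oxygen count: 4.

4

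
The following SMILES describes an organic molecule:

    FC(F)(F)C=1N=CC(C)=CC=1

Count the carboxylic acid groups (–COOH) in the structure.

Scan the SMILES for the carboxylic acid motif — none present.

0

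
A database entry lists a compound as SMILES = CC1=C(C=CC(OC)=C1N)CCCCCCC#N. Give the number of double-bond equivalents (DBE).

6

Degree of unsaturation = (number of rings) + (number of π bonds).
Ring closures in the SMILES: 1.
π bonds: 3 double bonds (each 1 DoU), 1 triple bond (each 2 DoU) → 5 DoU from unsaturation.
Total DoU = 1 + 5 = 6.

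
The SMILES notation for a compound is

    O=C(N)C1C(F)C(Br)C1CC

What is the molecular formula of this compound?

Walk through each heavy atom and fill implicit hydrogens from standard valence (C 4, N 3, O 2, S 2, halogen 1):
  atom 1: O, bond orders sum to 2 (valence 2) → 0 H
  atom 2: C, bond orders sum to 4 (valence 4) → 0 H
  atom 3: N, bond orders sum to 1 (valence 3) → 2 H
  atom 4: C, bond orders sum to 3 (valence 4) → 1 H
  atom 5: C, bond orders sum to 3 (valence 4) → 1 H
  atom 6: F (halogen, monovalent) → 0 H
  atom 7: C, bond orders sum to 3 (valence 4) → 1 H
  atom 8: Br (halogen, monovalent) → 0 H
  atom 9: C, bond orders sum to 3 (valence 4) → 1 H
  atom 10: C, bond orders sum to 2 (valence 4) → 2 H
  atom 11: C, bond orders sum to 1 (valence 4) → 3 H
Totals → C:7, H:11, Br:1, F:1, N:1, O:1.
In Hill order: C7H11BrFNO.

C7H11BrFNO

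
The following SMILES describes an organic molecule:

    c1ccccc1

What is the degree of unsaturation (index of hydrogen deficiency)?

Molecular formula: C6H6.
DoU = (2C + 2 + N − H − X) / 2, where X is the halogen count and O/S are ignored.
    = (2·6 + 2 + 0 − 6 − 0) / 2 = 8 / 2 = 4.

4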